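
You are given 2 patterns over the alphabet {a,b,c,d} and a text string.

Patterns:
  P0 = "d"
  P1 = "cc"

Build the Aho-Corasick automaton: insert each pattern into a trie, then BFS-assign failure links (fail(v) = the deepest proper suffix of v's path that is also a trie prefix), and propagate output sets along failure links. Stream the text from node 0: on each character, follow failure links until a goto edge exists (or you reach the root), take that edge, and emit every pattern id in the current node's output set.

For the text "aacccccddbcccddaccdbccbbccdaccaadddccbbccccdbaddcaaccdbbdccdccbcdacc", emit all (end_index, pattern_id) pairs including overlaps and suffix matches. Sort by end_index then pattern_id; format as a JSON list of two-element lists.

Construct AC machine:
Trie nodes:
  0='ε' goto c→2 d→1
  1='d' goto ·  [P0 ends]
  2='c' goto c→3
  3='cc' goto ·  [P1 ends]

Failure links (BFS by depth):
  fail(1) 'd': from fail(0)=0 chase 'd': 0 ⇒ 0;  out={0}∪out(0)={0}
  fail(2) 'c': from fail(0)=0 chase 'c': 0 ⇒ 0;  out=∅∪out(0)=∅
  fail(3) 'cc': from fail(2)=0 chase 'c': 0 ⇒ 2;  out={1}∪out(2)={1}

Run:
[0] read 'a'  n0⇒n0
[1] read 'a'  n0⇒n0
[2] read 'c'  n0⇒n2
[3] read 'c'  n2⇒n3  ** P1@[2:3]
[4] read 'c'  n3⇒n3 (fail-walked)  ** P1@[3:4]
[5] read 'c'  n3⇒n3 (fail-walked)  ** P1@[4:5]
[6] read 'c'  n3⇒n3 (fail-walked)  ** P1@[5:6]
[7] read 'd'  n3⇒n1 (fail-walked)  ** P0@[7:7]
[8] read 'd'  n1⇒n1 (fail-walked)  ** P0@[8:8]
[9] read 'b'  n1⇒n0 (fail-walked)
[10] read 'c'  n0⇒n2
[11] read 'c'  n2⇒n3  ** P1@[10:11]
[12] read 'c'  n3⇒n3 (fail-walked)  ** P1@[11:12]
[13] read 'd'  n3⇒n1 (fail-walked)  ** P0@[13:13]
[14] read 'd'  n1⇒n1 (fail-walked)  ** P0@[14:14]
[15] read 'a'  n1⇒n0 (fail-walked)
[16] read 'c'  n0⇒n2
[17] read 'c'  n2⇒n3  ** P1@[16:17]
[18] read 'd'  n3⇒n1 (fail-walked)  ** P0@[18:18]
[19] read 'b'  n1⇒n0 (fail-walked)
[20] read 'c'  n0⇒n2
[21] read 'c'  n2⇒n3  ** P1@[20:21]
[22] read 'b'  n3⇒n0 (fail-walked)
[23] read 'b'  n0⇒n0
[24] read 'c'  n0⇒n2
[25] read 'c'  n2⇒n3  ** P1@[24:25]
[26] read 'd'  n3⇒n1 (fail-walked)  ** P0@[26:26]
[27] read 'a'  n1⇒n0 (fail-walked)
[28] read 'c'  n0⇒n2
[29] read 'c'  n2⇒n3  ** P1@[28:29]
[30] read 'a'  n3⇒n0 (fail-walked)
[31] read 'a'  n0⇒n0
[32] read 'd'  n0⇒n1  ** P0@[32:32]
[33] read 'd'  n1⇒n1 (fail-walked)  ** P0@[33:33]
[34] read 'd'  n1⇒n1 (fail-walked)  ** P0@[34:34]
[35] read 'c'  n1⇒n2 (fail-walked)
[36] read 'c'  n2⇒n3  ** P1@[35:36]
[37] read 'b'  n3⇒n0 (fail-walked)
[38] read 'b'  n0⇒n0
[39] read 'c'  n0⇒n2
[40] read 'c'  n2⇒n3  ** P1@[39:40]
[41] read 'c'  n3⇒n3 (fail-walked)  ** P1@[40:41]
[42] read 'c'  n3⇒n3 (fail-walked)  ** P1@[41:42]
[43] read 'd'  n3⇒n1 (fail-walked)  ** P0@[43:43]
[44] read 'b'  n1⇒n0 (fail-walked)
[45] read 'a'  n0⇒n0
[46] read 'd'  n0⇒n1  ** P0@[46:46]
[47] read 'd'  n1⇒n1 (fail-walked)  ** P0@[47:47]
[48] read 'c'  n1⇒n2 (fail-walked)
[49] read 'a'  n2⇒n0 (fail-walked)
[50] read 'a'  n0⇒n0
[51] read 'c'  n0⇒n2
[52] read 'c'  n2⇒n3  ** P1@[51:52]
[53] read 'd'  n3⇒n1 (fail-walked)  ** P0@[53:53]
[54] read 'b'  n1⇒n0 (fail-walked)
[55] read 'b'  n0⇒n0
[56] read 'd'  n0⇒n1  ** P0@[56:56]
[57] read 'c'  n1⇒n2 (fail-walked)
[58] read 'c'  n2⇒n3  ** P1@[57:58]
[59] read 'd'  n3⇒n1 (fail-walked)  ** P0@[59:59]
[60] read 'c'  n1⇒n2 (fail-walked)
[61] read 'c'  n2⇒n3  ** P1@[60:61]
[62] read 'b'  n3⇒n0 (fail-walked)
[63] read 'c'  n0⇒n2
[64] read 'd'  n2⇒n1 (fail-walked)  ** P0@[64:64]
[65] read 'a'  n1⇒n0 (fail-walked)
[66] read 'c'  n0⇒n2
[67] read 'c'  n2⇒n3  ** P1@[66:67]

Matches: [[3,1],[4,1],[5,1],[6,1],[7,0],[8,0],[11,1],[12,1],[13,0],[14,0],[17,1],[18,0],[21,1],[25,1],[26,0],[29,1],[32,0],[33,0],[34,0],[36,1],[40,1],[41,1],[42,1],[43,0],[46,0],[47,0],[52,1],[53,0],[56,0],[58,1],[59,0],[61,1],[64,0],[67,1]]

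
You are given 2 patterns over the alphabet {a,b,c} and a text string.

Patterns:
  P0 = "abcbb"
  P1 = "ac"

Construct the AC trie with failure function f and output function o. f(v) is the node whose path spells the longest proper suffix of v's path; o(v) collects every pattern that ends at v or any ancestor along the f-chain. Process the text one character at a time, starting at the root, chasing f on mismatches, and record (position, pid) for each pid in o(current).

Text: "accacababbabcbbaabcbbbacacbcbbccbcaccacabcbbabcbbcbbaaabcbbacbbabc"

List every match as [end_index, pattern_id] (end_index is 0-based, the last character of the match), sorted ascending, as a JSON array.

Build:
Trie nodes:
  n0 'ε': a→1
  n1 'a': b→2 c→6
  n2 'ab': c→3
  n3 'abc': b→4
  n4 'abcb': b→5
  n5 'abcbb': ·  [P0 ends]
  n6 'ac': ·  [P1 ends]

Failure links (BFS by depth):
  fail(1) 'a': from fail(0)=0 chase 'a': 0 ⇒ 0;  out=∅∪out(0)=∅
  fail(2) 'ab': from fail(1)=0 chase 'b': 0 ⇒ 0;  out=∅∪out(0)=∅
  fail(6) 'ac': from fail(1)=0 chase 'c': 0 ⇒ 0;  out={1}∪out(0)={1}
  fail(3) 'abc': from fail(2)=0 chase 'c': 0 ⇒ 0;  out=∅∪out(0)=∅
  fail(4) 'abcb': from fail(3)=0 chase 'b': 0 ⇒ 0;  out=∅∪out(0)=∅
  fail(5) 'abcbb': from fail(4)=0 chase 'b': 0 ⇒ 0;  out={0}∪out(0)={0}

Text stream:
i=0 'a': node 0→1
i=1 'c': node 1→6  emit P1@[0:1]
i=2 'c': node 6→0 (fail-walked)
i=3 'a': node 0→1
i=4 'c': node 1→6  emit P1@[3:4]
i=5 'a': node 6→1 (fail-walked)
i=6 'b': node 1→2
i=7 'a': node 2→1 (fail-walked)
i=8 'b': node 1→2
i=9 'b': node 2→0 (fail-walked)
i=10 'a': node 0→1
i=11 'b': node 1→2
i=12 'c': node 2→3
i=13 'b': node 3→4
i=14 'b': node 4→5  emit P0@[10:14]
i=15 'a': node 5→1 (fail-walked)
i=16 'a': node 1→1 (fail-walked)
i=17 'b': node 1→2
i=18 'c': node 2→3
i=19 'b': node 3→4
i=20 'b': node 4→5  emit P0@[16:20]
i=21 'b': node 5→0 (fail-walked)
i=22 'a': node 0→1
i=23 'c': node 1→6  emit P1@[22:23]
i=24 'a': node 6→1 (fail-walked)
i=25 'c': node 1→6  emit P1@[24:25]
i=26 'b': node 6→0 (fail-walked)
i=27 'c': node 0→0
i=28 'b': node 0→0
i=29 'b': node 0→0
i=30 'c': node 0→0
i=31 'c': node 0→0
i=32 'b': node 0→0
i=33 'c': node 0→0
i=34 'a': node 0→1
i=35 'c': node 1→6  emit P1@[34:35]
i=36 'c': node 6→0 (fail-walked)
i=37 'a': node 0→1
i=38 'c': node 1→6  emit P1@[37:38]
i=39 'a': node 6→1 (fail-walked)
i=40 'b': node 1→2
i=41 'c': node 2→3
i=42 'b': node 3→4
i=43 'b': node 4→5  emit P0@[39:43]
i=44 'a': node 5→1 (fail-walked)
i=45 'b': node 1→2
i=46 'c': node 2→3
i=47 'b': node 3→4
i=48 'b': node 4→5  emit P0@[44:48]
i=49 'c': node 5→0 (fail-walked)
i=50 'b': node 0→0
i=51 'b': node 0→0
i=52 'a': node 0→1
i=53 'a': node 1→1 (fail-walked)
i=54 'a': node 1→1 (fail-walked)
i=55 'b': node 1→2
i=56 'c': node 2→3
i=57 'b': node 3→4
i=58 'b': node 4→5  emit P0@[54:58]
i=59 'a': node 5→1 (fail-walked)
i=60 'c': node 1→6  emit P1@[59:60]
i=61 'b': node 6→0 (fail-walked)
i=62 'b': node 0→0
i=63 'a': node 0→1
i=64 'b': node 1→2
i=65 'c': node 2→3

Matches: [[1,1],[4,1],[14,0],[20,0],[23,1],[25,1],[35,1],[38,1],[43,0],[48,0],[58,0],[60,1]]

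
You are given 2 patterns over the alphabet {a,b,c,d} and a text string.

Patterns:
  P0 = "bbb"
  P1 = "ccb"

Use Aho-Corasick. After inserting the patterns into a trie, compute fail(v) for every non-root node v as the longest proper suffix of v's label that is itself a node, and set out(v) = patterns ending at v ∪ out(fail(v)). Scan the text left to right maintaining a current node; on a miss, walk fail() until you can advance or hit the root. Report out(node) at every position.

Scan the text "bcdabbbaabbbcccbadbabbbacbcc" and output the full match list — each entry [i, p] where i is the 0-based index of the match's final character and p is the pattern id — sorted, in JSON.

Construct AC machine:
Trie nodes:
  0='ε' goto b→1 c→4
  1='b' goto b→2
  2='bb' goto b→3
  3='bbb' goto ·  [P0 ends]
  4='c' goto c→5
  5='cc' goto b→6
  6='ccb' goto ·  [P1 ends]

Failure links (BFS by depth):
  n1('b'): parent n0 fail=0; on 'b' 0 → fail=0;  out ∅∪∅=∅
  n4('c'): parent n0 fail=0; on 'c' 0 → fail=0;  out ∅∪∅=∅
  n2('bb'): parent n1 fail=0; on 'b' 0 → fail=1;  out ∅∪∅=∅
  n5('cc'): parent n4 fail=0; on 'c' 0 → fail=4;  out ∅∪∅=∅
  n3('bbb'): parent n2 fail=1; on 'b' 1 → fail=2;  out {0}∪∅={0}
  n6('ccb'): parent n5 fail=4; on 'b' 4→0 → fail=1;  out {1}∪∅={1}

Text stream:
i=0 'b': node 0→1
i=1 'c': node 1→4 ·f
i=2 'd': node 4→0 ·f
i=3 'a': node 0→0
i=4 'b': node 0→1
i=5 'b': node 1→2
i=6 'b': node 2→3  → match P0@[4:6]
i=7 'a': node 3→0 ·f
i=8 'a': node 0→0
i=9 'b': node 0→1
i=10 'b': node 1→2
i=11 'b': node 2→3  → match P0@[9:11]
i=12 'c': node 3→4 ·f
i=13 'c': node 4→5
i=14 'c': node 5→5 ·f
i=15 'b': node 5→6  → match P1@[13:15]
i=16 'a': node 6→0 ·f
i=17 'd': node 0→0
i=18 'b': node 0→1
i=19 'a': node 1→0 ·f
i=20 'b': node 0→1
i=21 'b': node 1→2
i=22 'b': node 2→3  → match P0@[20:22]
i=23 'a': node 3→0 ·f
i=24 'c': node 0→4
i=25 'b': node 4→1 ·f
i=26 'c': node 1→4 ·f
i=27 'c': node 4→5

Result: [[6,0],[11,0],[15,1],[22,0]]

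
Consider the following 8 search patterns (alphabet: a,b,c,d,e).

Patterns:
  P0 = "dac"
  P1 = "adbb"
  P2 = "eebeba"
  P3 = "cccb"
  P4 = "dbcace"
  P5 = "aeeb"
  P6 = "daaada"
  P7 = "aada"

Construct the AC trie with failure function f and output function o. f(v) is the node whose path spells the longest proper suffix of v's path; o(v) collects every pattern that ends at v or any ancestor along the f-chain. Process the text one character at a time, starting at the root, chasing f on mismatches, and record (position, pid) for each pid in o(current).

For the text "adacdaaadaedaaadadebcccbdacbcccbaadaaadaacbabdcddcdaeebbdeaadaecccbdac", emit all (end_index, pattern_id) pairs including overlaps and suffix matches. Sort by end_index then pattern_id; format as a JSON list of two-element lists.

Construct AC machine:
Trie (insert patterns):
  n0 'ε': a→4 c→14 d→1 e→8
  n1 'd': a→2 b→18
  n2 'da': a→26 c→3
  n3 'dac': ·  [P0 ends]
  n4 'a': a→30 d→5 e→23
  n5 'ad': b→6
  n6 'adb': b→7
  n7 'adbb': ·  [P1 ends]
  n8 'e': e→9
  n9 'ee': b→10
  n10 'eeb': e→11
  n11 'eebe': b→12
  n12 'eebeb': a→13
  n13 'eebeba': ·  [P2 ends]
  n14 'c': c→15
  n15 'cc': c→16
  n16 'ccc': b→17
  n17 'cccb': ·  [P3 ends]
  n18 'db': c→19
  n19 'dbc': a→20
  n20 'dbca': c→21
  n21 'dbcac': e→22
  n22 'dbcace': ·  [P4 ends]
  n23 'ae': e→24
  n24 'aee': b→25
  n25 'aeeb': ·  [P5 ends]
  n26 'daa': a→27
  n27 'daaa': d→28
  n28 'daaad': a→29
  n29 'daaada': ·  [P6 ends]
  n30 'aa': d→31
  n31 'aad': a→32
  n32 'aada': ·  [P7 ends]

Failure links (BFS by depth):
  n1('d'): parent n0 fail=0; on 'd' 0 → fail=0;  out ∅∪∅=∅
  n4('a'): parent n0 fail=0; on 'a' 0 → fail=0;  out ∅∪∅=∅
  n8('e'): parent n0 fail=0; on 'e' 0 → fail=0;  out ∅∪∅=∅
  n14('c'): parent n0 fail=0; on 'c' 0 → fail=0;  out ∅∪∅=∅
  n2('da'): parent n1 fail=0; on 'a' 0 → fail=4;  out ∅∪∅=∅
  n5('ad'): parent n4 fail=0; on 'd' 0 → fail=1;  out ∅∪∅=∅
  n9('ee'): parent n8 fail=0; on 'e' 0 → fail=8;  out ∅∪∅=∅
  n15('cc'): parent n14 fail=0; on 'c' 0 → fail=14;  out ∅∪∅=∅
  n18('db'): parent n1 fail=0; on 'b' 0 → fail=0;  out ∅∪∅=∅
  n23('ae'): parent n4 fail=0; on 'e' 0 → fail=8;  out ∅∪∅=∅
  n30('aa'): parent n4 fail=0; on 'a' 0 → fail=4;  out ∅∪∅=∅
  n3('dac'): parent n2 fail=4; on 'c' 4→0 → fail=14;  out {0}∪∅={0}
  n6('adb'): parent n5 fail=1; on 'b' 1 → fail=18;  out ∅∪∅=∅
  n10('eeb'): parent n9 fail=8; on 'b' 8→0 → fail=0;  out ∅∪∅=∅
  n16('ccc'): parent n15 fail=14; on 'c' 14 → fail=15;  out ∅∪∅=∅
  n19('dbc'): parent n18 fail=0; on 'c' 0 → fail=14;  out ∅∪∅=∅
  n24('aee'): parent n23 fail=8; on 'e' 8 → fail=9;  out ∅∪∅=∅
  n26('daa'): parent n2 fail=4; on 'a' 4 → fail=30;  out ∅∪∅=∅
  n31('aad'): parent n30 fail=4; on 'd' 4 → fail=5;  out ∅∪∅=∅
  n7('adbb'): parent n6 fail=18; on 'b' 18→0 → fail=0;  out {1}∪∅={1}
  n11('eebe'): parent n10 fail=0; on 'e' 0 → fail=8;  out ∅∪∅=∅
  n17('cccb'): parent n16 fail=15; on 'b' 15→14→0 → fail=0;  out {3}∪∅={3}
  n20('dbca'): parent n19 fail=14; on 'a' 14→0 → fail=4;  out ∅∪∅=∅
  n25('aeeb'): parent n24 fail=9; on 'b' 9 → fail=10;  out {5}∪∅={5}
  n27('daaa'): parent n26 fail=30; on 'a' 30→4 → fail=30;  out ∅∪∅=∅
  n32('aada'): parent n31 fail=5; on 'a' 5→1 → fail=2;  out {7}∪∅={7}
  n12('eebeb'): parent n11 fail=8; on 'b' 8→0 → fail=0;  out ∅∪∅=∅
  n21('dbcac'): parent n20 fail=4; on 'c' 4→0 → fail=14;  out ∅∪∅=∅
  n28('daaad'): parent n27 fail=30; on 'd' 30 → fail=31;  out ∅∪∅=∅
  n13('eebeba'): parent n12 fail=0; on 'a' 0 → fail=4;  out {2}∪∅={2}
  n22('dbcace'): parent n21 fail=14; on 'e' 14→0 → fail=8;  out {4}∪∅={4}
  n29('daaada'): parent n28 fail=31; on 'a' 31 → fail=32;  out {6}∪{7}={6,7}

Text stream:
[0] read 'a'  n0⇒n4
[1] read 'd'  n4⇒n5
[2] read 'a'  n5⇒n2 (via fail)
[3] read 'c'  n2⇒n3  emit P0@[1:3]
[4] read 'd'  n3⇒n1 (via fail)
[5] read 'a'  n1⇒n2
[6] read 'a'  n2⇒n26
[7] read 'a'  n26⇒n27
[8] read 'd'  n27⇒n28
[9] read 'a'  n28⇒n29  emit P6@[4:9],P7@[6:9]
[10] read 'e'  n29⇒n23 (via fail)
[11] read 'd'  n23⇒n1 (via fail)
[12] read 'a'  n1⇒n2
[13] read 'a'  n2⇒n26
[14] read 'a'  n26⇒n27
[15] read 'd'  n27⇒n28
[16] read 'a'  n28⇒n29  emit P6@[11:16],P7@[13:16]
[17] read 'd'  n29⇒n5 (via fail)
[18] read 'e'  n5⇒n8 (via fail)
[19] read 'b'  n8⇒n0 (via fail)
[20] read 'c'  n0⇒n14
[21] read 'c'  n14⇒n15
[22] read 'c'  n15⇒n16
[23] read 'b'  n16⇒n17  emit P3@[20:23]
[24] read 'd'  n17⇒n1 (via fail)
[25] read 'a'  n1⇒n2
[26] read 'c'  n2⇒n3  emit P0@[24:26]
[27] read 'b'  n3⇒n0 (via fail)
[28] read 'c'  n0⇒n14
[29] read 'c'  n14⇒n15
[30] read 'c'  n15⇒n16
[31] read 'b'  n16⇒n17  emit P3@[28:31]
[32] read 'a'  n17⇒n4 (via fail)
[33] read 'a'  n4⇒n30
[34] read 'd'  n30⇒n31
[35] read 'a'  n31⇒n32  emit P7@[32:35]
[36] read 'a'  n32⇒n26 (via fail)
[37] read 'a'  n26⇒n27
[38] read 'd'  n27⇒n28
[39] read 'a'  n28⇒n29  emit P6@[34:39],P7@[36:39]
[40] read 'a'  n29⇒n26 (via fail)
[41] read 'c'  n26⇒n14 (via fail)
[42] read 'b'  n14⇒n0 (via fail)
[43] read 'a'  n0⇒n4
[44] read 'b'  n4⇒n0 (via fail)
[45] read 'd'  n0⇒n1
[46] read 'c'  n1⇒n14 (via fail)
[47] read 'd'  n14⇒n1 (via fail)
[48] read 'd'  n1⇒n1 (via fail)
[49] read 'c'  n1⇒n14 (via fail)
[50] read 'd'  n14⇒n1 (via fail)
[51] read 'a'  n1⇒n2
[52] read 'e'  n2⇒n23 (via fail)
[53] read 'e'  n23⇒n24
[54] read 'b'  n24⇒n25  emit P5@[51:54]
[55] read 'b'  n25⇒n0 (via fail)
[56] read 'd'  n0⇒n1
[57] read 'e'  n1⇒n8 (via fail)
[58] read 'a'  n8⇒n4 (via fail)
[59] read 'a'  n4⇒n30
[60] read 'd'  n30⇒n31
[61] read 'a'  n31⇒n32  emit P7@[58:61]
[62] read 'e'  n32⇒n23 (via fail)
[63] read 'c'  n23⇒n14 (via fail)
[64] read 'c'  n14⇒n15
[65] read 'c'  n15⇒n16
[66] read 'b'  n16⇒n17  emit P3@[63:66]
[67] read 'd'  n17⇒n1 (via fail)
[68] read 'a'  n1⇒n2
[69] read 'c'  n2⇒n3  emit P0@[67:69]

All matches (sorted): [[3,0],[9,6],[9,7],[16,6],[16,7],[23,3],[26,0],[31,3],[35,7],[39,6],[39,7],[54,5],[61,7],[66,3],[69,0]]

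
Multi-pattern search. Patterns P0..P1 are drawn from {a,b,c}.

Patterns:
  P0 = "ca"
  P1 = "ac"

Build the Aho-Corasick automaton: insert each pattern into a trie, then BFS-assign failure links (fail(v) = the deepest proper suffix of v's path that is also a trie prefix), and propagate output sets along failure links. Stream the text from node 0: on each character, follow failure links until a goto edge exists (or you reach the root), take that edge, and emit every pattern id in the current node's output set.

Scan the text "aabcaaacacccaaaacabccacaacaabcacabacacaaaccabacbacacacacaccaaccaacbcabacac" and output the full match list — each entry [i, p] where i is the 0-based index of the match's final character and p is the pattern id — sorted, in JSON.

Build:
Trie (insert patterns):
  n0 'ε': a→3 c→1
  n1 'c': a→2
  n2 'ca': ·  [P0 ends]
  n3 'a': c→4
  n4 'ac': ·  [P1 ends]

BFS fail/out derivation:
  n1('c'): parent n0 fail=0; on 'c' 0 → fail=0;  out ∅∪∅=∅
  n3('a'): parent n0 fail=0; on 'a' 0 → fail=0;  out ∅∪∅=∅
  n2('ca'): parent n1 fail=0; on 'a' 0 → fail=3;  out {0}∪∅={0}
  n4('ac'): parent n3 fail=0; on 'c' 0 → fail=1;  out {1}∪∅={1}

Text stream:
pos 0 'a': at 3
pos 1 'a': at 3 ·f
pos 2 'b': at 0 ·f
pos 3 'c': at 1
pos 4 'a': at 2  → match P0@[3:4]
pos 5 'a': at 3 ·f
pos 6 'a': at 3 ·f
pos 7 'c': at 4  → match P1@[6:7]
pos 8 'a': at 2 ·f  → match P0@[7:8]
pos 9 'c': at 4 ·f  → match P1@[8:9]
pos 10 'c': at 1 ·f
pos 11 'c': at 1 ·f
pos 12 'a': at 2  → match P0@[11:12]
pos 13 'a': at 3 ·f
pos 14 'a': at 3 ·f
pos 15 'a': at 3 ·f
pos 16 'c': at 4  → match P1@[15:16]
pos 17 'a': at 2 ·f  → match P0@[16:17]
pos 18 'b': at 0 ·f
pos 19 'c': at 1
pos 20 'c': at 1 ·f
pos 21 'a': at 2  → match P0@[20:21]
pos 22 'c': at 4 ·f  → match P1@[21:22]
pos 23 'a': at 2 ·f  → match P0@[22:23]
pos 24 'a': at 3 ·f
pos 25 'c': at 4  → match P1@[24:25]
pos 26 'a': at 2 ·f  → match P0@[25:26]
pos 27 'a': at 3 ·f
pos 28 'b': at 0 ·f
pos 29 'c': at 1
pos 30 'a': at 2  → match P0@[29:30]
pos 31 'c': at 4 ·f  → match P1@[30:31]
pos 32 'a': at 2 ·f  → match P0@[31:32]
pos 33 'b': at 0 ·f
pos 34 'a': at 3
pos 35 'c': at 4  → match P1@[34:35]
pos 36 'a': at 2 ·f  → match P0@[35:36]
pos 37 'c': at 4 ·f  → match P1@[36:37]
pos 38 'a': at 2 ·f  → match P0@[37:38]
pos 39 'a': at 3 ·f
pos 40 'a': at 3 ·f
pos 41 'c': at 4  → match P1@[40:41]
pos 42 'c': at 1 ·f
pos 43 'a': at 2  → match P0@[42:43]
pos 44 'b': at 0 ·f
pos 45 'a': at 3
pos 46 'c': at 4  → match P1@[45:46]
pos 47 'b': at 0 ·f
pos 48 'a': at 3
pos 49 'c': at 4  → match P1@[48:49]
pos 50 'a': at 2 ·f  → match P0@[49:50]
pos 51 'c': at 4 ·f  → match P1@[50:51]
pos 52 'a': at 2 ·f  → match P0@[51:52]
pos 53 'c': at 4 ·f  → match P1@[52:53]
pos 54 'a': at 2 ·f  → match P0@[53:54]
pos 55 'c': at 4 ·f  → match P1@[54:55]
pos 56 'a': at 2 ·f  → match P0@[55:56]
pos 57 'c': at 4 ·f  → match P1@[56:57]
pos 58 'c': at 1 ·f
pos 59 'a': at 2  → match P0@[58:59]
pos 60 'a': at 3 ·f
pos 61 'c': at 4  → match P1@[60:61]
pos 62 'c': at 1 ·f
pos 63 'a': at 2  → match P0@[62:63]
pos 64 'a': at 3 ·f
pos 65 'c': at 4  → match P1@[64:65]
pos 66 'b': at 0 ·f
pos 67 'c': at 1
pos 68 'a': at 2  → match P0@[67:68]
pos 69 'b': at 0 ·f
pos 70 'a': at 3
pos 71 'c': at 4  → match P1@[70:71]
pos 72 'a': at 2 ·f  → match P0@[71:72]
pos 73 'c': at 4 ·f  → match P1@[72:73]

Matches: [[4,0],[7,1],[8,0],[9,1],[12,0],[16,1],[17,0],[21,0],[22,1],[23,0],[25,1],[26,0],[30,0],[31,1],[32,0],[35,1],[36,0],[37,1],[38,0],[41,1],[43,0],[46,1],[49,1],[50,0],[51,1],[52,0],[53,1],[54,0],[55,1],[56,0],[57,1],[59,0],[61,1],[63,0],[65,1],[68,0],[71,1],[72,0],[73,1]]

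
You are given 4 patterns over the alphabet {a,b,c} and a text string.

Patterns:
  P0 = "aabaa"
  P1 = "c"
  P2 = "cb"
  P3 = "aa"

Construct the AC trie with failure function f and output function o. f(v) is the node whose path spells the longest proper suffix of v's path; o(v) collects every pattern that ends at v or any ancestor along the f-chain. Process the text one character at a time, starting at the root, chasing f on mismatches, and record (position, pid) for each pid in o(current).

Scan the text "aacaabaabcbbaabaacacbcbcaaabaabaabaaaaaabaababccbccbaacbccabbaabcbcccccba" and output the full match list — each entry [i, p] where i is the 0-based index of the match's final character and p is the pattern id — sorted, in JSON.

Construct AC machine:
Trie (insert patterns):
  0='ε' goto a→1 c→6
  1='a' goto a→2
  2='aa' goto b→3  ←P3
  3='aab' goto a→4
  4='aaba' goto a→5
  5='aabaa' goto ·  ←P0
  6='c' goto b→7  ←P1
  7='cb' goto ·  ←P2

Failure links (BFS by depth):
  n1('a'): parent n0 fail=0; on 'a' 0 → fail=0;  out ∅∪∅=∅
  n6('c'): parent n0 fail=0; on 'c' 0 → fail=0;  out {1}∪∅={1}
  n2('aa'): parent n1 fail=0; on 'a' 0 → fail=1;  out {3}∪∅={3}
  n7('cb'): parent n6 fail=0; on 'b' 0 → fail=0;  out {2}∪∅={2}
  n3('aab'): parent n2 fail=1; on 'b' 1→0 → fail=0;  out ∅∪∅=∅
  n4('aaba'): parent n3 fail=0; on 'a' 0 → fail=1;  out ∅∪∅=∅
  n5('aabaa'): parent n4 fail=1; on 'a' 1 → fail=2;  out {0}∪{3}={0,3}

Run:
pos 0 'a': at 1
pos 1 'a': at 2  ** P3@[0:1]
pos 2 'c': at 6 (fail-walked)  ** P1@[2:2]
pos 3 'a': at 1 (fail-walked)
pos 4 'a': at 2  ** P3@[3:4]
pos 5 'b': at 3
pos 6 'a': at 4
pos 7 'a': at 5  ** P0@[3:7],P3@[6:7]
pos 8 'b': at 3 (fail-walked)
pos 9 'c': at 6 (fail-walked)  ** P1@[9:9]
pos 10 'b': at 7  ** P2@[9:10]
pos 11 'b': at 0 (fail-walked)
pos 12 'a': at 1
pos 13 'a': at 2  ** P3@[12:13]
pos 14 'b': at 3
pos 15 'a': at 4
pos 16 'a': at 5  ** P0@[12:16],P3@[15:16]
pos 17 'c': at 6 (fail-walked)  ** P1@[17:17]
pos 18 'a': at 1 (fail-walked)
pos 19 'c': at 6 (fail-walked)  ** P1@[19:19]
pos 20 'b': at 7  ** P2@[19:20]
pos 21 'c': at 6 (fail-walked)  ** P1@[21:21]
pos 22 'b': at 7  ** P2@[21:22]
pos 23 'c': at 6 (fail-walked)  ** P1@[23:23]
pos 24 'a': at 1 (fail-walked)
pos 25 'a': at 2  ** P3@[24:25]
pos 26 'a': at 2 (fail-walked)  ** P3@[25:26]
pos 27 'b': at 3
pos 28 'a': at 4
pos 29 'a': at 5  ** P0@[25:29],P3@[28:29]
pos 30 'b': at 3 (fail-walked)
pos 31 'a': at 4
pos 32 'a': at 5  ** P0@[28:32],P3@[31:32]
pos 33 'b': at 3 (fail-walked)
pos 34 'a': at 4
pos 35 'a': at 5  ** P0@[31:35],P3@[34:35]
pos 36 'a': at 2 (fail-walked)  ** P3@[35:36]
pos 37 'a': at 2 (fail-walked)  ** P3@[36:37]
pos 38 'a': at 2 (fail-walked)  ** P3@[37:38]
pos 39 'a': at 2 (fail-walked)  ** P3@[38:39]
pos 40 'b': at 3
pos 41 'a': at 4
pos 42 'a': at 5  ** P0@[38:42],P3@[41:42]
pos 43 'b': at 3 (fail-walked)
pos 44 'a': at 4
pos 45 'b': at 0 (fail-walked)
pos 46 'c': at 6  ** P1@[46:46]
pos 47 'c': at 6 (fail-walked)  ** P1@[47:47]
pos 48 'b': at 7  ** P2@[47:48]
pos 49 'c': at 6 (fail-walked)  ** P1@[49:49]
pos 50 'c': at 6 (fail-walked)  ** P1@[50:50]
pos 51 'b': at 7  ** P2@[50:51]
pos 52 'a': at 1 (fail-walked)
pos 53 'a': at 2  ** P3@[52:53]
pos 54 'c': at 6 (fail-walked)  ** P1@[54:54]
pos 55 'b': at 7  ** P2@[54:55]
pos 56 'c': at 6 (fail-walked)  ** P1@[56:56]
pos 57 'c': at 6 (fail-walked)  ** P1@[57:57]
pos 58 'a': at 1 (fail-walked)
pos 59 'b': at 0 (fail-walked)
pos 60 'b': at 0
pos 61 'a': at 1
pos 62 'a': at 2  ** P3@[61:62]
pos 63 'b': at 3
pos 64 'c': at 6 (fail-walked)  ** P1@[64:64]
pos 65 'b': at 7  ** P2@[64:65]
pos 66 'c': at 6 (fail-walked)  ** P1@[66:66]
pos 67 'c': at 6 (fail-walked)  ** P1@[67:67]
pos 68 'c': at 6 (fail-walked)  ** P1@[68:68]
pos 69 'c': at 6 (fail-walked)  ** P1@[69:69]
pos 70 'c': at 6 (fail-walked)  ** P1@[70:70]
pos 71 'b': at 7  ** P2@[70:71]
pos 72 'a': at 1 (fail-walked)

All matches (sorted): [[1,3],[2,1],[4,3],[7,0],[7,3],[9,1],[10,2],[13,3],[16,0],[16,3],[17,1],[19,1],[20,2],[21,1],[22,2],[23,1],[25,3],[26,3],[29,0],[29,3],[32,0],[32,3],[35,0],[35,3],[36,3],[37,3],[38,3],[39,3],[42,0],[42,3],[46,1],[47,1],[48,2],[49,1],[50,1],[51,2],[53,3],[54,1],[55,2],[56,1],[57,1],[62,3],[64,1],[65,2],[66,1],[67,1],[68,1],[69,1],[70,1],[71,2]]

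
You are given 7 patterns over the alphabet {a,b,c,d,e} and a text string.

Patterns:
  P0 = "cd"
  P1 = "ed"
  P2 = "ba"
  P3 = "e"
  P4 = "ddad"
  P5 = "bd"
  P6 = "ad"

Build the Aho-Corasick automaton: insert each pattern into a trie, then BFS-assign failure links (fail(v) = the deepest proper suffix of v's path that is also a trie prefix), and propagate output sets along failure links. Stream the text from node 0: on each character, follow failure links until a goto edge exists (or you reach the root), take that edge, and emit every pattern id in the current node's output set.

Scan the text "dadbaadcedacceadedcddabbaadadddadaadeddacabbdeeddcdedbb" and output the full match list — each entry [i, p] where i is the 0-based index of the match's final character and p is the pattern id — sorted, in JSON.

Construct AC machine:
Trie (insert patterns):
  n0 'ε': a→12 b→5 c→1 d→7 e→3
  n1 'c': d→2
  n2 'cd': ·  ←P0
  n3 'e': d→4  ←P3
  n4 'ed': ·  ←P1
  n5 'b': a→6 d→11
  n6 'ba': ·  ←P2
  n7 'd': d→8
  n8 'dd': a→9
  n9 'dda': d→10
  n10 'ddad': ·  ←P4
  n11 'bd': ·  ←P5
  n12 'a': d→13
  n13 'ad': ·  ←P6

Failure links (BFS by depth):
  fail(1) 'c': from fail(0)=0 chase 'c': 0 ⇒ 0;  out=∅∪out(0)=∅
  fail(3) 'e': from fail(0)=0 chase 'e': 0 ⇒ 0;  out={3}∪out(0)={3}
  fail(5) 'b': from fail(0)=0 chase 'b': 0 ⇒ 0;  out=∅∪out(0)=∅
  fail(7) 'd': from fail(0)=0 chase 'd': 0 ⇒ 0;  out=∅∪out(0)=∅
  fail(12) 'a': from fail(0)=0 chase 'a': 0 ⇒ 0;  out=∅∪out(0)=∅
  fail(2) 'cd': from fail(1)=0 chase 'd': 0 ⇒ 7;  out={0}∪out(7)={0}
  fail(4) 'ed': from fail(3)=0 chase 'd': 0 ⇒ 7;  out={1}∪out(7)={1}
  fail(6) 'ba': from fail(5)=0 chase 'a': 0 ⇒ 12;  out={2}∪out(12)={2}
  fail(8) 'dd': from fail(7)=0 chase 'd': 0 ⇒ 7;  out=∅∪out(7)=∅
  fail(11) 'bd': from fail(5)=0 chase 'd': 0 ⇒ 7;  out={5}∪out(7)={5}
  fail(13) 'ad': from fail(12)=0 chase 'd': 0 ⇒ 7;  out={6}∪out(7)={6}
  fail(9) 'dda': from fail(8)=7 chase 'a': 7→0 ⇒ 12;  out=∅∪out(12)=∅
  fail(10) 'ddad': from fail(9)=12 chase 'd': 12 ⇒ 13;  out={4}∪out(13)={4,6}

Text stream:
pos 0 'd': at 7
pos 1 'a': at 12 ·f
pos 2 'd': at 13  ** P6@[1:2]
pos 3 'b': at 5 ·f
pos 4 'a': at 6  ** P2@[3:4]
pos 5 'a': at 12 ·f
pos 6 'd': at 13  ** P6@[5:6]
pos 7 'c': at 1 ·f
pos 8 'e': at 3 ·f  ** P3@[8:8]
pos 9 'd': at 4  ** P1@[8:9]
pos 10 'a': at 12 ·f
pos 11 'c': at 1 ·f
pos 12 'c': at 1 ·f
pos 13 'e': at 3 ·f  ** P3@[13:13]
pos 14 'a': at 12 ·f
pos 15 'd': at 13  ** P6@[14:15]
pos 16 'e': at 3 ·f  ** P3@[16:16]
pos 17 'd': at 4  ** P1@[16:17]
pos 18 'c': at 1 ·f
pos 19 'd': at 2  ** P0@[18:19]
pos 20 'd': at 8 ·f
pos 21 'a': at 9
pos 22 'b': at 5 ·f
pos 23 'b': at 5 ·f
pos 24 'a': at 6  ** P2@[23:24]
pos 25 'a': at 12 ·f
pos 26 'd': at 13  ** P6@[25:26]
pos 27 'a': at 12 ·f
pos 28 'd': at 13  ** P6@[27:28]
pos 29 'd': at 8 ·f
pos 30 'd': at 8 ·f
pos 31 'a': at 9
pos 32 'd': at 10  ** P4@[29:32],P6@[31:32]
pos 33 'a': at 12 ·f
pos 34 'a': at 12 ·f
pos 35 'd': at 13  ** P6@[34:35]
pos 36 'e': at 3 ·f  ** P3@[36:36]
pos 37 'd': at 4  ** P1@[36:37]
pos 38 'd': at 8 ·f
pos 39 'a': at 9
pos 40 'c': at 1 ·f
pos 41 'a': at 12 ·f
pos 42 'b': at 5 ·f
pos 43 'b': at 5 ·f
pos 44 'd': at 11  ** P5@[43:44]
pos 45 'e': at 3 ·f  ** P3@[45:45]
pos 46 'e': at 3 ·f  ** P3@[46:46]
pos 47 'd': at 4  ** P1@[46:47]
pos 48 'd': at 8 ·f
pos 49 'c': at 1 ·f
pos 50 'd': at 2  ** P0@[49:50]
pos 51 'e': at 3 ·f  ** P3@[51:51]
pos 52 'd': at 4  ** P1@[51:52]
pos 53 'b': at 5 ·f
pos 54 'b': at 5 ·f

Matches: [[2,6],[4,2],[6,6],[8,3],[9,1],[13,3],[15,6],[16,3],[17,1],[19,0],[24,2],[26,6],[28,6],[32,4],[32,6],[35,6],[36,3],[37,1],[44,5],[45,3],[46,3],[47,1],[50,0],[51,3],[52,1]]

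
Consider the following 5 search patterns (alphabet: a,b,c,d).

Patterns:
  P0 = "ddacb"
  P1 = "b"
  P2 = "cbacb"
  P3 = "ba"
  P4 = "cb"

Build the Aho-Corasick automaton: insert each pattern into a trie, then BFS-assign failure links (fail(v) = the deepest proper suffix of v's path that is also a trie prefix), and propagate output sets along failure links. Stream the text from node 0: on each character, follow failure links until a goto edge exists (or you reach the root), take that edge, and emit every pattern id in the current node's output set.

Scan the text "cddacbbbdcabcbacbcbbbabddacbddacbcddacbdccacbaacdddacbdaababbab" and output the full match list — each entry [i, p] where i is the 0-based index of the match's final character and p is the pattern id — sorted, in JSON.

Build automaton:
Trie nodes:
  n0 'ε': b→6 c→7 d→1
  n1 'd': d→2
  n2 'dd': a→3
  n3 'dda': c→4
  n4 'ddac': b→5
  n5 'ddacb': ·  ←P0
  n6 'b': a→12  ←P1
  n7 'c': b→8
  n8 'cb': a→9  ←P4
  n9 'cba': c→10
  n10 'cbac': b→11
  n11 'cbacb': ·  ←P2
  n12 'ba': ·  ←P3

Failure links (BFS by depth):
  n1('d'): parent n0 fail=0; on 'd' 0 → fail=0;  out ∅∪∅=∅
  n6('b'): parent n0 fail=0; on 'b' 0 → fail=0;  out {1}∪∅={1}
  n7('c'): parent n0 fail=0; on 'c' 0 → fail=0;  out ∅∪∅=∅
  n2('dd'): parent n1 fail=0; on 'd' 0 → fail=1;  out ∅∪∅=∅
  n8('cb'): parent n7 fail=0; on 'b' 0 → fail=6;  out {4}∪{1}={1,4}
  n12('ba'): parent n6 fail=0; on 'a' 0 → fail=0;  out {3}∪∅={3}
  n3('dda'): parent n2 fail=1; on 'a' 1→0 → fail=0;  out ∅∪∅=∅
  n9('cba'): parent n8 fail=6; on 'a' 6 → fail=12;  out ∅∪{3}={3}
  n4('ddac'): parent n3 fail=0; on 'c' 0 → fail=7;  out ∅∪∅=∅
  n10('cbac'): parent n9 fail=12; on 'c' 12→0 → fail=7;  out ∅∪∅=∅
  n5('ddacb'): parent n4 fail=7; on 'b' 7 → fail=8;  out {0}∪{1,4}={0,1,4}
  n11('cbacb'): parent n10 fail=7; on 'b' 7 → fail=8;  out {2}∪{1,4}={1,2,4}

Scan:
pos 0 'c': at 7
pos 1 'd': at 1 (via fail)
pos 2 'd': at 2
pos 3 'a': at 3
pos 4 'c': at 4
pos 5 'b': at 5  → match P0@[1:5],P1@[5:5],P4@[4:5]
pos 6 'b': at 6 (via fail)  → match P1@[6:6]
pos 7 'b': at 6 (via fail)  → match P1@[7:7]
pos 8 'd': at 1 (via fail)
pos 9 'c': at 7 (via fail)
pos 10 'a': at 0 (via fail)
pos 11 'b': at 6  → match P1@[11:11]
pos 12 'c': at 7 (via fail)
pos 13 'b': at 8  → match P1@[13:13],P4@[12:13]
pos 14 'a': at 9  → match P3@[13:14]
pos 15 'c': at 10
pos 16 'b': at 11  → match P1@[16:16],P2@[12:16],P4@[15:16]
pos 17 'c': at 7 (via fail)
pos 18 'b': at 8  → match P1@[18:18],P4@[17:18]
pos 19 'b': at 6 (via fail)  → match P1@[19:19]
pos 20 'b': at 6 (via fail)  → match P1@[20:20]
pos 21 'a': at 12  → match P3@[20:21]
pos 22 'b': at 6 (via fail)  → match P1@[22:22]
pos 23 'd': at 1 (via fail)
pos 24 'd': at 2
pos 25 'a': at 3
pos 26 'c': at 4
pos 27 'b': at 5  → match P0@[23:27],P1@[27:27],P4@[26:27]
pos 28 'd': at 1 (via fail)
pos 29 'd': at 2
pos 30 'a': at 3
pos 31 'c': at 4
pos 32 'b': at 5  → match P0@[28:32],P1@[32:32],P4@[31:32]
pos 33 'c': at 7 (via fail)
pos 34 'd': at 1 (via fail)
pos 35 'd': at 2
pos 36 'a': at 3
pos 37 'c': at 4
pos 38 'b': at 5  → match P0@[34:38],P1@[38:38],P4@[37:38]
pos 39 'd': at 1 (via fail)
pos 40 'c': at 7 (via fail)
pos 41 'c': at 7 (via fail)
pos 42 'a': at 0 (via fail)
pos 43 'c': at 7
pos 44 'b': at 8  → match P1@[44:44],P4@[43:44]
pos 45 'a': at 9  → match P3@[44:45]
pos 46 'a': at 0 (via fail)
pos 47 'c': at 7
pos 48 'd': at 1 (via fail)
pos 49 'd': at 2
pos 50 'd': at 2 (via fail)
pos 51 'a': at 3
pos 52 'c': at 4
pos 53 'b': at 5  → match P0@[49:53],P1@[53:53],P4@[52:53]
pos 54 'd': at 1 (via fail)
pos 55 'a': at 0 (via fail)
pos 56 'a': at 0
pos 57 'b': at 6  → match P1@[57:57]
pos 58 'a': at 12  → match P3@[57:58]
pos 59 'b': at 6 (via fail)  → match P1@[59:59]
pos 60 'b': at 6 (via fail)  → match P1@[60:60]
pos 61 'a': at 12  → match P3@[60:61]
pos 62 'b': at 6 (via fail)  → match P1@[62:62]

Result: [[5,0],[5,1],[5,4],[6,1],[7,1],[11,1],[13,1],[13,4],[14,3],[16,1],[16,2],[16,4],[18,1],[18,4],[19,1],[20,1],[21,3],[22,1],[27,0],[27,1],[27,4],[32,0],[32,1],[32,4],[38,0],[38,1],[38,4],[44,1],[44,4],[45,3],[53,0],[53,1],[53,4],[57,1],[58,3],[59,1],[60,1],[61,3],[62,1]]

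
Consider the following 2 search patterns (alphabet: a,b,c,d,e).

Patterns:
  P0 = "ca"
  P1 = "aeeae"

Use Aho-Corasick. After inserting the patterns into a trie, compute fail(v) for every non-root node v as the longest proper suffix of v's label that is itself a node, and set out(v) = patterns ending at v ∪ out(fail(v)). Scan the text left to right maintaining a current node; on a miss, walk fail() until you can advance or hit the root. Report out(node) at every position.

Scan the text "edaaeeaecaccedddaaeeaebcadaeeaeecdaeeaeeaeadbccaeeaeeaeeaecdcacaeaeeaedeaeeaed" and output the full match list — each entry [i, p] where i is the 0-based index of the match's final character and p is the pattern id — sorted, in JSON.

Build automaton:
Trie nodes:
  0='ε' goto a→3 c→1
  1='c' goto a→2
  2='ca' goto ·  [P0 ends]
  3='a' goto e→4
  4='ae' goto e→5
  5='aee' goto a→6
  6='aeea' goto e→7
  7='aeeae' goto ·  [P1 ends]

BFS fail/out derivation:
  n1('c'): parent n0 fail=0; on 'c' 0 → fail=0;  out ∅∪∅=∅
  n3('a'): parent n0 fail=0; on 'a' 0 → fail=0;  out ∅∪∅=∅
  n2('ca'): parent n1 fail=0; on 'a' 0 → fail=3;  out {0}∪∅={0}
  n4('ae'): parent n3 fail=0; on 'e' 0 → fail=0;  out ∅∪∅=∅
  n5('aee'): parent n4 fail=0; on 'e' 0 → fail=0;  out ∅∪∅=∅
  n6('aeea'): parent n5 fail=0; on 'a' 0 → fail=3;  out ∅∪∅=∅
  n7('aeeae'): parent n6 fail=3; on 'e' 3 → fail=4;  out {1}∪∅={1}

Text stream:
pos 0 'e': at 0
pos 1 'd': at 0
pos 2 'a': at 3
pos 3 'a': at 3 ·f
pos 4 'e': at 4
pos 5 'e': at 5
pos 6 'a': at 6
pos 7 'e': at 7  emit P1@[3:7]
pos 8 'c': at 1 ·f
pos 9 'a': at 2  emit P0@[8:9]
pos 10 'c': at 1 ·f
pos 11 'c': at 1 ·f
pos 12 'e': at 0 ·f
pos 13 'd': at 0
pos 14 'd': at 0
pos 15 'd': at 0
pos 16 'a': at 3
pos 17 'a': at 3 ·f
pos 18 'e': at 4
pos 19 'e': at 5
pos 20 'a': at 6
pos 21 'e': at 7  emit P1@[17:21]
pos 22 'b': at 0 ·f
pos 23 'c': at 1
pos 24 'a': at 2  emit P0@[23:24]
pos 25 'd': at 0 ·f
pos 26 'a': at 3
pos 27 'e': at 4
pos 28 'e': at 5
pos 29 'a': at 6
pos 30 'e': at 7  emit P1@[26:30]
pos 31 'e': at 5 ·f
pos 32 'c': at 1 ·f
pos 33 'd': at 0 ·f
pos 34 'a': at 3
pos 35 'e': at 4
pos 36 'e': at 5
pos 37 'a': at 6
pos 38 'e': at 7  emit P1@[34:38]
pos 39 'e': at 5 ·f
pos 40 'a': at 6
pos 41 'e': at 7  emit P1@[37:41]
pos 42 'a': at 3 ·f
pos 43 'd': at 0 ·f
pos 44 'b': at 0
pos 45 'c': at 1
pos 46 'c': at 1 ·f
pos 47 'a': at 2  emit P0@[46:47]
pos 48 'e': at 4 ·f
pos 49 'e': at 5
pos 50 'a': at 6
pos 51 'e': at 7  emit P1@[47:51]
pos 52 'e': at 5 ·f
pos 53 'a': at 6
pos 54 'e': at 7  emit P1@[50:54]
pos 55 'e': at 5 ·f
pos 56 'a': at 6
pos 57 'e': at 7  emit P1@[53:57]
pos 58 'c': at 1 ·f
pos 59 'd': at 0 ·f
pos 60 'c': at 1
pos 61 'a': at 2  emit P0@[60:61]
pos 62 'c': at 1 ·f
pos 63 'a': at 2  emit P0@[62:63]
pos 64 'e': at 4 ·f
pos 65 'a': at 3 ·f
pos 66 'e': at 4
pos 67 'e': at 5
pos 68 'a': at 6
pos 69 'e': at 7  emit P1@[65:69]
pos 70 'd': at 0 ·f
pos 71 'e': at 0
pos 72 'a': at 3
pos 73 'e': at 4
pos 74 'e': at 5
pos 75 'a': at 6
pos 76 'e': at 7  emit P1@[72:76]
pos 77 'd': at 0 ·f

All matches (sorted): [[7,1],[9,0],[21,1],[24,0],[30,1],[38,1],[41,1],[47,0],[51,1],[54,1],[57,1],[61,0],[63,0],[69,1],[76,1]]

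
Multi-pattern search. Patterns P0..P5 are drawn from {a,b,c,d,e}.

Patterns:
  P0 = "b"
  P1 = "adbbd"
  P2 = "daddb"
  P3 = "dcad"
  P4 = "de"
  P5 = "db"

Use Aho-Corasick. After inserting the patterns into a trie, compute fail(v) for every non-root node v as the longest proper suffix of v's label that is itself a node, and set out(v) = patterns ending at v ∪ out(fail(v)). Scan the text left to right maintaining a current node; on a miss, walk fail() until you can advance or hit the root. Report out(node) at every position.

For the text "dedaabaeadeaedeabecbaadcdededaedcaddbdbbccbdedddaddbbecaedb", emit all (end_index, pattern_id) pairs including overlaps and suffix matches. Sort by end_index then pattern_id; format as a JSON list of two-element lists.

Build automaton:
Trie nodes:
  0='ε' goto a→2 b→1 d→7
  1='b' goto ·  [P0 ends]
  2='a' goto d→3
  3='ad' goto b→4
  4='adb' goto b→5
  5='adbb' goto d→6
  6='adbbd' goto ·  [P1 ends]
  7='d' goto a→8 b→16 c→12 e→15
  8='da' goto d→9
  9='dad' goto d→10
  10='dadd' goto b→11
  11='daddb' goto ·  [P2 ends]
  12='dc' goto a→13
  13='dca' goto d→14
  14='dcad' goto ·  [P3 ends]
  15='de' goto ·  [P4 ends]
  16='db' goto ·  [P5 ends]

BFS fail/out derivation:
  n1('b'): parent n0 fail=0; on 'b' 0 → fail=0;  out {0}∪∅={0}
  n2('a'): parent n0 fail=0; on 'a' 0 → fail=0;  out ∅∪∅=∅
  n7('d'): parent n0 fail=0; on 'd' 0 → fail=0;  out ∅∪∅=∅
  n3('ad'): parent n2 fail=0; on 'd' 0 → fail=7;  out ∅∪∅=∅
  n8('da'): parent n7 fail=0; on 'a' 0 → fail=2;  out ∅∪∅=∅
  n12('dc'): parent n7 fail=0; on 'c' 0 → fail=0;  out ∅∪∅=∅
  n15('de'): parent n7 fail=0; on 'e' 0 → fail=0;  out {4}∪∅={4}
  n16('db'): parent n7 fail=0; on 'b' 0 → fail=1;  out {5}∪{0}={0,5}
  n4('adb'): parent n3 fail=7; on 'b' 7 → fail=16;  out ∅∪{0,5}={0,5}
  n9('dad'): parent n8 fail=2; on 'd' 2 → fail=3;  out ∅∪∅=∅
  n13('dca'): parent n12 fail=0; on 'a' 0 → fail=2;  out ∅∪∅=∅
  n5('adbb'): parent n4 fail=16; on 'b' 16→1→0 → fail=1;  out ∅∪{0}={0}
  n10('dadd'): parent n9 fail=3; on 'd' 3→7→0 → fail=7;  out ∅∪∅=∅
  n14('dcad'): parent n13 fail=2; on 'd' 2 → fail=3;  out {3}∪∅={3}
  n6('adbbd'): parent n5 fail=1; on 'd' 1→0 → fail=7;  out {1}∪∅={1}
  n11('daddb'): parent n10 fail=7; on 'b' 7 → fail=16;  out {2}∪{0,5}={0,2,5}

Text stream:
pos 0 'd': at 7
pos 1 'e': at 15  emit P4@[0:1]
pos 2 'd': at 7 (via fail)
pos 3 'a': at 8
pos 4 'a': at 2 (via fail)
pos 5 'b': at 1 (via fail)  emit P0@[5:5]
pos 6 'a': at 2 (via fail)
pos 7 'e': at 0 (via fail)
pos 8 'a': at 2
pos 9 'd': at 3
pos 10 'e': at 15 (via fail)  emit P4@[9:10]
pos 11 'a': at 2 (via fail)
pos 12 'e': at 0 (via fail)
pos 13 'd': at 7
pos 14 'e': at 15  emit P4@[13:14]
pos 15 'a': at 2 (via fail)
pos 16 'b': at 1 (via fail)  emit P0@[16:16]
pos 17 'e': at 0 (via fail)
pos 18 'c': at 0
pos 19 'b': at 1  emit P0@[19:19]
pos 20 'a': at 2 (via fail)
pos 21 'a': at 2 (via fail)
pos 22 'd': at 3
pos 23 'c': at 12 (via fail)
pos 24 'd': at 7 (via fail)
pos 25 'e': at 15  emit P4@[24:25]
pos 26 'd': at 7 (via fail)
pos 27 'e': at 15  emit P4@[26:27]
pos 28 'd': at 7 (via fail)
pos 29 'a': at 8
pos 30 'e': at 0 (via fail)
pos 31 'd': at 7
pos 32 'c': at 12
pos 33 'a': at 13
pos 34 'd': at 14  emit P3@[31:34]
pos 35 'd': at 7 (via fail)
pos 36 'b': at 16  emit P0@[36:36],P5@[35:36]
pos 37 'd': at 7 (via fail)
pos 38 'b': at 16  emit P0@[38:38],P5@[37:38]
pos 39 'b': at 1 (via fail)  emit P0@[39:39]
pos 40 'c': at 0 (via fail)
pos 41 'c': at 0
pos 42 'b': at 1  emit P0@[42:42]
pos 43 'd': at 7 (via fail)
pos 44 'e': at 15  emit P4@[43:44]
pos 45 'd': at 7 (via fail)
pos 46 'd': at 7 (via fail)
pos 47 'd': at 7 (via fail)
pos 48 'a': at 8
pos 49 'd': at 9
pos 50 'd': at 10
pos 51 'b': at 11  emit P0@[51:51],P2@[47:51],P5@[50:51]
pos 52 'b': at 1 (via fail)  emit P0@[52:52]
pos 53 'e': at 0 (via fail)
pos 54 'c': at 0
pos 55 'a': at 2
pos 56 'e': at 0 (via fail)
pos 57 'd': at 7
pos 58 'b': at 16  emit P0@[58:58],P5@[57:58]

Result: [[1,4],[5,0],[10,4],[14,4],[16,0],[19,0],[25,4],[27,4],[34,3],[36,0],[36,5],[38,0],[38,5],[39,0],[42,0],[44,4],[51,0],[51,2],[51,5],[52,0],[58,0],[58,5]]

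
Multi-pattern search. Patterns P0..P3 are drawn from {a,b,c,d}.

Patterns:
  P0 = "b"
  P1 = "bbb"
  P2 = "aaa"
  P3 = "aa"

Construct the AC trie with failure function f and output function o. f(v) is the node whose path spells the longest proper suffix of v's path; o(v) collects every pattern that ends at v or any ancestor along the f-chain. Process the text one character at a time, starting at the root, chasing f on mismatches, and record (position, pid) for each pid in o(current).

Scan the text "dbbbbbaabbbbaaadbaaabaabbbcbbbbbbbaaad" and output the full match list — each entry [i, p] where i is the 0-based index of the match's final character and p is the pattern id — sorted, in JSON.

Build:
Trie nodes:
  0='ε' goto a→4 b→1
  1='b' goto b→2  [P0 ends]
  2='bb' goto b→3
  3='bbb' goto ·  [P1 ends]
  4='a' goto a→5
  5='aa' goto a→6  [P3 ends]
  6='aaa' goto ·  [P2 ends]

BFS fail/out derivation:
  fail(1) 'b': from fail(0)=0 chase 'b': 0 ⇒ 0;  out={0}∪out(0)={0}
  fail(4) 'a': from fail(0)=0 chase 'a': 0 ⇒ 0;  out=∅∪out(0)=∅
  fail(2) 'bb': from fail(1)=0 chase 'b': 0 ⇒ 1;  out=∅∪out(1)={0}
  fail(5) 'aa': from fail(4)=0 chase 'a': 0 ⇒ 4;  out={3}∪out(4)={3}
  fail(3) 'bbb': from fail(2)=1 chase 'b': 1 ⇒ 2;  out={1}∪out(2)={0,1}
  fail(6) 'aaa': from fail(5)=4 chase 'a': 4 ⇒ 5;  out={2}∪out(5)={2,3}

Run:
pos 0 'd': at 0
pos 1 'b': at 1  emit P0@[1:1]
pos 2 'b': at 2  emit P0@[2:2]
pos 3 'b': at 3  emit P0@[3:3],P1@[1:3]
pos 4 'b': at 3 (via fail)  emit P0@[4:4],P1@[2:4]
pos 5 'b': at 3 (via fail)  emit P0@[5:5],P1@[3:5]
pos 6 'a': at 4 (via fail)
pos 7 'a': at 5  emit P3@[6:7]
pos 8 'b': at 1 (via fail)  emit P0@[8:8]
pos 9 'b': at 2  emit P0@[9:9]
pos 10 'b': at 3  emit P0@[10:10],P1@[8:10]
pos 11 'b': at 3 (via fail)  emit P0@[11:11],P1@[9:11]
pos 12 'a': at 4 (via fail)
pos 13 'a': at 5  emit P3@[12:13]
pos 14 'a': at 6  emit P2@[12:14],P3@[13:14]
pos 15 'd': at 0 (via fail)
pos 16 'b': at 1  emit P0@[16:16]
pos 17 'a': at 4 (via fail)
pos 18 'a': at 5  emit P3@[17:18]
pos 19 'a': at 6  emit P2@[17:19],P3@[18:19]
pos 20 'b': at 1 (via fail)  emit P0@[20:20]
pos 21 'a': at 4 (via fail)
pos 22 'a': at 5  emit P3@[21:22]
pos 23 'b': at 1 (via fail)  emit P0@[23:23]
pos 24 'b': at 2  emit P0@[24:24]
pos 25 'b': at 3  emit P0@[25:25],P1@[23:25]
pos 26 'c': at 0 (via fail)
pos 27 'b': at 1  emit P0@[27:27]
pos 28 'b': at 2  emit P0@[28:28]
pos 29 'b': at 3  emit P0@[29:29],P1@[27:29]
pos 30 'b': at 3 (via fail)  emit P0@[30:30],P1@[28:30]
pos 31 'b': at 3 (via fail)  emit P0@[31:31],P1@[29:31]
pos 32 'b': at 3 (via fail)  emit P0@[32:32],P1@[30:32]
pos 33 'b': at 3 (via fail)  emit P0@[33:33],P1@[31:33]
pos 34 'a': at 4 (via fail)
pos 35 'a': at 5  emit P3@[34:35]
pos 36 'a': at 6  emit P2@[34:36],P3@[35:36]
pos 37 'd': at 0 (via fail)

All matches (sorted): [[1,0],[2,0],[3,0],[3,1],[4,0],[4,1],[5,0],[5,1],[7,3],[8,0],[9,0],[10,0],[10,1],[11,0],[11,1],[13,3],[14,2],[14,3],[16,0],[18,3],[19,2],[19,3],[20,0],[22,3],[23,0],[24,0],[25,0],[25,1],[27,0],[28,0],[29,0],[29,1],[30,0],[30,1],[31,0],[31,1],[32,0],[32,1],[33,0],[33,1],[35,3],[36,2],[36,3]]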